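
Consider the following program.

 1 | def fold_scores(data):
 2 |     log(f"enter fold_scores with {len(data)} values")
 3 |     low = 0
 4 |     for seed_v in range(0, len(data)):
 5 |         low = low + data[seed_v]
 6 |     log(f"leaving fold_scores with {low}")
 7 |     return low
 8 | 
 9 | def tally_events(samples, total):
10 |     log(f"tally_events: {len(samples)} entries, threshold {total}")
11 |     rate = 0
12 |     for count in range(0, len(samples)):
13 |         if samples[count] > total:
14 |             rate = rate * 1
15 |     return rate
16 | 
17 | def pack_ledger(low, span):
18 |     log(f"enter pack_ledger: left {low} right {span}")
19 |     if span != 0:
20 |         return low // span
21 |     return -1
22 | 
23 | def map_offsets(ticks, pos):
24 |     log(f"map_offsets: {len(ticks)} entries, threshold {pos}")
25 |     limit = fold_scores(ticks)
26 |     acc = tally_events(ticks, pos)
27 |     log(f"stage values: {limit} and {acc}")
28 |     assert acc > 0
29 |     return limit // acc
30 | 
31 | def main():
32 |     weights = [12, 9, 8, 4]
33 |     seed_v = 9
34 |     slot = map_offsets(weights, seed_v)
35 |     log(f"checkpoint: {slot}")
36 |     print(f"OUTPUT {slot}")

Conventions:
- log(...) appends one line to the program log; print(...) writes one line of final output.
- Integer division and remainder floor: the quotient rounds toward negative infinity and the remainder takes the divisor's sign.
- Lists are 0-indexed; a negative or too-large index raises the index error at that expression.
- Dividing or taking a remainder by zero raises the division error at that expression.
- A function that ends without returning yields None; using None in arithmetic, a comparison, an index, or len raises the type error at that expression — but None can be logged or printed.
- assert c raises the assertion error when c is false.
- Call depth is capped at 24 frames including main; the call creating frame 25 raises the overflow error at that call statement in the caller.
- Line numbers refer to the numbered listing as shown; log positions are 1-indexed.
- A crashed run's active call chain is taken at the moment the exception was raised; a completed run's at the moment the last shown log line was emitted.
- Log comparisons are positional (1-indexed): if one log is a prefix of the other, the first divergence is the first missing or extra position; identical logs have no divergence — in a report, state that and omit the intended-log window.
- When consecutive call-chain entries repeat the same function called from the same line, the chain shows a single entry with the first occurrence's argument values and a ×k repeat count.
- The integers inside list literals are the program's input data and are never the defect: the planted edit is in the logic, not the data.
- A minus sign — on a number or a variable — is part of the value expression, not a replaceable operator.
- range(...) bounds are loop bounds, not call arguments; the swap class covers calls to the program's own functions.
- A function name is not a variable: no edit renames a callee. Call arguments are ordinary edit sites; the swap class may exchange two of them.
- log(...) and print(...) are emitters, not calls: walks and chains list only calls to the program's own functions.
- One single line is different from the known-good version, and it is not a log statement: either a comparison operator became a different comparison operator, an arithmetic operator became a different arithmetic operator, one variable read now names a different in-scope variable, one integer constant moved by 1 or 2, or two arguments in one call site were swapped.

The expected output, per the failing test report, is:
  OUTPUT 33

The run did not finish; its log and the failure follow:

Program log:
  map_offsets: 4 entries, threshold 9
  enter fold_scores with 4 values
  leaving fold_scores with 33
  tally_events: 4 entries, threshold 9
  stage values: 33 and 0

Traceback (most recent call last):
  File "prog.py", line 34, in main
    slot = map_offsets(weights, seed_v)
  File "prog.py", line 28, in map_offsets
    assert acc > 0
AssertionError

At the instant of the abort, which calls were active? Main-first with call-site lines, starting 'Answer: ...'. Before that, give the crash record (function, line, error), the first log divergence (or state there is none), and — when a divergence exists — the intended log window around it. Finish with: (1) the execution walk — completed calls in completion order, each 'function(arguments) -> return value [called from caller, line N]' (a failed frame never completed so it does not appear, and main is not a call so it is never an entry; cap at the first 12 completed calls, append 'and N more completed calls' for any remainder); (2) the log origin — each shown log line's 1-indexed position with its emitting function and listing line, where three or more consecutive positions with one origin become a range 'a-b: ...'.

Answer: main -> map_offsets (called at line 34).
Key fact: The earliest visible damage is log position 5 — 'stage values: 33 and 0' rather than the intended 'stage values: 33 and 1'.
Crash: map_offsets, line 28, AssertionError.
First divergence: position 5 — the shown line 'stage values: 33 and 0' should read 'stage values: 33 and 1'.
Intended log window:
  3: leaving fold_scores with 33
  4: tally_events: 4 entries, threshold 9
  5: stage values: 33 and 1
  6: checkpoint: 33
Execution walk:
  fold_scores([12, 9, 8, 4]) -> 33  [called from map_offsets, line 25]
  tally_events([12, 9, 8, 4], 9) -> 0  [called from map_offsets, line 26]
Log origin:
  1: from map_offsets, line 24
  2: from fold_scores, line 2
  3: from fold_scores, line 6
  4: from tally_events, line 10
  5: from map_offsets, line 27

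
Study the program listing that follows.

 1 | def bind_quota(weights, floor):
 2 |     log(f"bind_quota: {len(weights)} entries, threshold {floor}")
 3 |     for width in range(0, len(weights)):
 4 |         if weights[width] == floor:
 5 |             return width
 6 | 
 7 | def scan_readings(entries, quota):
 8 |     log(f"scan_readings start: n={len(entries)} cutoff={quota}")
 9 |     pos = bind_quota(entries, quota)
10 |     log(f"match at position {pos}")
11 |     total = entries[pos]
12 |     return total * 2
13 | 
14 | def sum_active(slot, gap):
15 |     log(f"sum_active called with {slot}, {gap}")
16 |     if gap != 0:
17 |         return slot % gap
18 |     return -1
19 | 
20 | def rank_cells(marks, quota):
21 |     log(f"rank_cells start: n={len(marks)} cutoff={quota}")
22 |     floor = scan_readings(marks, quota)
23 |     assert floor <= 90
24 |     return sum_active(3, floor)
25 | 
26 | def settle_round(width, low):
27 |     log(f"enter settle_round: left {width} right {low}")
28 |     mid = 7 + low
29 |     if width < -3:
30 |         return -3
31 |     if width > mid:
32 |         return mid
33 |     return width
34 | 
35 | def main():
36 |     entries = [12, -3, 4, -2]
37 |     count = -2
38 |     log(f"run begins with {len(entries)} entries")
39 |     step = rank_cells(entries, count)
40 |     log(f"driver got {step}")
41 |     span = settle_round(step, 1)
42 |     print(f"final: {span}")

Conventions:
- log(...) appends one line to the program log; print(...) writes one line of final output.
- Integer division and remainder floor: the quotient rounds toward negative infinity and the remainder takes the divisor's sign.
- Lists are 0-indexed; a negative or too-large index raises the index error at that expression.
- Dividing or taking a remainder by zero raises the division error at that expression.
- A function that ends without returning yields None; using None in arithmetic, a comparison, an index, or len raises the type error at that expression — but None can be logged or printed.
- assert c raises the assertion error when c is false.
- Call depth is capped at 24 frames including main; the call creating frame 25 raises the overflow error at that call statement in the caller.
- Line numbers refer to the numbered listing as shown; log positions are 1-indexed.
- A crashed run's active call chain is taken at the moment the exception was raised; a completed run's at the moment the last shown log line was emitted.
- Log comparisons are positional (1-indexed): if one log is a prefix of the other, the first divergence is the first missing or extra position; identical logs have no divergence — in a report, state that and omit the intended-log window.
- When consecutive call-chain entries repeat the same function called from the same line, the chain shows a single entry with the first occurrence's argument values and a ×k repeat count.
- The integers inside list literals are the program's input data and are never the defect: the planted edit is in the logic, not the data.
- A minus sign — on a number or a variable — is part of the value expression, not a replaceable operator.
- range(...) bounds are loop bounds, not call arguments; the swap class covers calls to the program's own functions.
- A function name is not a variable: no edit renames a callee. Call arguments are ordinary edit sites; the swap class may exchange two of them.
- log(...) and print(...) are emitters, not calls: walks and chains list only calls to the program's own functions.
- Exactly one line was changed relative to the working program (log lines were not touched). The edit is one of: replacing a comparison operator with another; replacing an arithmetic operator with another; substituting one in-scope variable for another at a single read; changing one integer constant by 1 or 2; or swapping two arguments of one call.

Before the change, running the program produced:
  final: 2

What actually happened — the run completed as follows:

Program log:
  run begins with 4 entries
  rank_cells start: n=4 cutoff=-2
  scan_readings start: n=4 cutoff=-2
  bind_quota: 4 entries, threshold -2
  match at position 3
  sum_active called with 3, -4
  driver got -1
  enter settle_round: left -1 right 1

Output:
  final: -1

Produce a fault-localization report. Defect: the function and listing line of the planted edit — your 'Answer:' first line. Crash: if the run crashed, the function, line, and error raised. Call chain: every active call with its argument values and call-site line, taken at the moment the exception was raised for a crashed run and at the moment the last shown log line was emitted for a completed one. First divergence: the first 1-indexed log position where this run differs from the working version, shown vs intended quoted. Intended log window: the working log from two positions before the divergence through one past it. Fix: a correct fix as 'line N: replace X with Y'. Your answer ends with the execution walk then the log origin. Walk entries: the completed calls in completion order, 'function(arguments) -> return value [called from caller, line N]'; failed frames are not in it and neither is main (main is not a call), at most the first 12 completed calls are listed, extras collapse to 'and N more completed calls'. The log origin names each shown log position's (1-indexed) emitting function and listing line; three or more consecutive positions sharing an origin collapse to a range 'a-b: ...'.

Answer: the defect is in rank_cells at line 24.
The tell: Position 6 is the first bad log line: 'sum_active called with 3, -4' should read 'sum_active called with -4, 3'.
Call chain: main -> settle_round(-1, 1) (called at line 41).
First divergence: at position 6 the run shows 'sum_active called with 3, -4' where the working version logs 'sum_active called with -4, 3'.
Intended log window:
  4: bind_quota: 4 entries, threshold -2
  5: match at position 3
  6: sum_active called with -4, 3
  7: driver got 2
Execution walk:
  bind_quota([12, -3, 4, -2], -2) -> 3  [called from scan_readings, line 9]
  scan_readings([12, -3, 4, -2], -2) -> -4  [called from rank_cells, line 22]
  sum_active(3, -4) -> -1  [called from rank_cells, line 24]
  rank_cells([12, -3, 4, -2], -2) -> -1  [called from main, line 39]
  settle_round(-1, 1) -> -1  [called from main, line 41]
Log line origins:
  1: logged in main at line 38
  2: logged in rank_cells at line 21
  3: logged in scan_readings at line 8
  4: logged in bind_quota at line 2
  5: logged in scan_readings at line 10
  6: logged in sum_active at line 15
  7: logged in main at line 40
  8: logged in settle_round at line 27
A correct fix: line 24: replace `sum_active(3, floor)` with `sum_active(floor, 3)`.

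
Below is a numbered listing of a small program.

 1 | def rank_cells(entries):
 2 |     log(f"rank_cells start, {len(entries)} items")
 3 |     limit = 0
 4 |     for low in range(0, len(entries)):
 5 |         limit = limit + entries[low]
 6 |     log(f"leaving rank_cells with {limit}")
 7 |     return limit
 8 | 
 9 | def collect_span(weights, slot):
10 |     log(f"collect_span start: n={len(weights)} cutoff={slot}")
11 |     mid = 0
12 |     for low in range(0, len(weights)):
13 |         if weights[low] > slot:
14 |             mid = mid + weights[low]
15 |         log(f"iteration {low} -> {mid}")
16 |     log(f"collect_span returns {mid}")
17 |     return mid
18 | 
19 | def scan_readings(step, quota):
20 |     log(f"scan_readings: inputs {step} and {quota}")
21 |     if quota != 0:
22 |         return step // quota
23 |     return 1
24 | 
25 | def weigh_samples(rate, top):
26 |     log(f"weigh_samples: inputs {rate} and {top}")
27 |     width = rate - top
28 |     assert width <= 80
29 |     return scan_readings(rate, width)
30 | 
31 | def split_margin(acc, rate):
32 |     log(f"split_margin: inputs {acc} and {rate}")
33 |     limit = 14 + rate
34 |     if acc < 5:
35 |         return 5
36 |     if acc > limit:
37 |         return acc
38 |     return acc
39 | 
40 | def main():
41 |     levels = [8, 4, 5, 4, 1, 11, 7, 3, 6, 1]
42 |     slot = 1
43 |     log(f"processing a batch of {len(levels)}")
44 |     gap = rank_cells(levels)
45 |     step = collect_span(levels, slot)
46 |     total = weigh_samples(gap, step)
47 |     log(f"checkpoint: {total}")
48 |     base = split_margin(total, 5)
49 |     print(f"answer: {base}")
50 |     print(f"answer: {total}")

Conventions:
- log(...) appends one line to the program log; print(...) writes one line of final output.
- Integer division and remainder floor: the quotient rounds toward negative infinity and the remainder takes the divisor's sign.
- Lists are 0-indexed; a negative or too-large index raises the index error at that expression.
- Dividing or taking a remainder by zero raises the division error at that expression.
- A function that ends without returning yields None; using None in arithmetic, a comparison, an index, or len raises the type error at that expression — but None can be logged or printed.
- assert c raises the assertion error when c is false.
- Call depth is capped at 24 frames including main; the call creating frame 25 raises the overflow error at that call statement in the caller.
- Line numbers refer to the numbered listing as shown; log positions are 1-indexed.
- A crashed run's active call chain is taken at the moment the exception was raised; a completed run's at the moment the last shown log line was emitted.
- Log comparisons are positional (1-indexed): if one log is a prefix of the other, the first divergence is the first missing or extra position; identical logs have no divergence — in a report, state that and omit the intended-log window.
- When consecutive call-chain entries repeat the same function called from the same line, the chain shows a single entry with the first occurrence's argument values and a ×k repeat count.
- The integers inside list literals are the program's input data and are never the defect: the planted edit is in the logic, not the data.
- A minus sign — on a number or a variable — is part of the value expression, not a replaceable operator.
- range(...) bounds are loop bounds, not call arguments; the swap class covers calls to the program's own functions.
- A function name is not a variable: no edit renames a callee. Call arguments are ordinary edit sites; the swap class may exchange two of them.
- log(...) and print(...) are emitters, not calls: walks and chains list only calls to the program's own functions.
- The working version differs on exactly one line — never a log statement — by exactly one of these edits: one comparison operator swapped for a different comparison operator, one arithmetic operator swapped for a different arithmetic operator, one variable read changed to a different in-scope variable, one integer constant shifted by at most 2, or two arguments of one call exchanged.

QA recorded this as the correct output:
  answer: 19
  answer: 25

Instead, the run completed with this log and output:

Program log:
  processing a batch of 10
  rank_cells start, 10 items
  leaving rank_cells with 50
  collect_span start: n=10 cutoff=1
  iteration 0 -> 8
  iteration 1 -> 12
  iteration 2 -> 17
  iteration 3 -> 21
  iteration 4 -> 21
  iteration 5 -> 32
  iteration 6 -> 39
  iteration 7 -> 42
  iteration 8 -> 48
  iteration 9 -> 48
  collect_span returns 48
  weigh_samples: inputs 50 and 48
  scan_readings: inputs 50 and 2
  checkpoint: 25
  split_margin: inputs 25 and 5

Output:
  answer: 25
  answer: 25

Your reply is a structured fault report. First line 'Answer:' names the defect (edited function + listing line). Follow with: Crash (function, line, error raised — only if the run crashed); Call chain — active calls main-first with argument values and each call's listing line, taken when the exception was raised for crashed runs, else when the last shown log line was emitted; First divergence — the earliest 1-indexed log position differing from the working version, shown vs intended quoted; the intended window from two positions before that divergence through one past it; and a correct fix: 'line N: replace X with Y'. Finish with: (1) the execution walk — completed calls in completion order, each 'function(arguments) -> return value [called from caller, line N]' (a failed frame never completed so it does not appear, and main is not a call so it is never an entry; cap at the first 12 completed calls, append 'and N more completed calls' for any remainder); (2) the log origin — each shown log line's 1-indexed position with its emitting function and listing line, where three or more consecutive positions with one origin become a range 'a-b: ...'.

Answer: the defect is in split_margin at line 37.
The tell: Nothing in the log betrays the bug — only the output does.
Call chain: main -> split_margin(25, 5) (called at line 48).
First divergence: none (the log streams are identical).
Execution walk:
  rank_cells([8, 4, 5, 4, 1, 11, 7, 3, 6, 1]) -> 50  [called from main, line 44]
  collect_span([8, 4, 5, 4, 1, 11, 7, 3, 6, 1], 1) -> 48  [called from main, line 45]
  scan_readings(50, 2) -> 25  [called from weigh_samples, line 29]
  weigh_samples(50, 48) -> 25  [called from main, line 46]
  split_margin(25, 5) -> 25  [called from main, line 48]
Log origin:
  1: from main, line 43
  2: from rank_cells, line 2
  3: from rank_cells, line 6
  4: from collect_span, line 10
  5-14: from collect_span, line 15
  15: from collect_span, line 16
  16: from weigh_samples, line 26
  17: from scan_readings, line 20
  18: from main, line 47
  19: from split_margin, line 32
A correct fix: line 37: replace `acc` with `limit`.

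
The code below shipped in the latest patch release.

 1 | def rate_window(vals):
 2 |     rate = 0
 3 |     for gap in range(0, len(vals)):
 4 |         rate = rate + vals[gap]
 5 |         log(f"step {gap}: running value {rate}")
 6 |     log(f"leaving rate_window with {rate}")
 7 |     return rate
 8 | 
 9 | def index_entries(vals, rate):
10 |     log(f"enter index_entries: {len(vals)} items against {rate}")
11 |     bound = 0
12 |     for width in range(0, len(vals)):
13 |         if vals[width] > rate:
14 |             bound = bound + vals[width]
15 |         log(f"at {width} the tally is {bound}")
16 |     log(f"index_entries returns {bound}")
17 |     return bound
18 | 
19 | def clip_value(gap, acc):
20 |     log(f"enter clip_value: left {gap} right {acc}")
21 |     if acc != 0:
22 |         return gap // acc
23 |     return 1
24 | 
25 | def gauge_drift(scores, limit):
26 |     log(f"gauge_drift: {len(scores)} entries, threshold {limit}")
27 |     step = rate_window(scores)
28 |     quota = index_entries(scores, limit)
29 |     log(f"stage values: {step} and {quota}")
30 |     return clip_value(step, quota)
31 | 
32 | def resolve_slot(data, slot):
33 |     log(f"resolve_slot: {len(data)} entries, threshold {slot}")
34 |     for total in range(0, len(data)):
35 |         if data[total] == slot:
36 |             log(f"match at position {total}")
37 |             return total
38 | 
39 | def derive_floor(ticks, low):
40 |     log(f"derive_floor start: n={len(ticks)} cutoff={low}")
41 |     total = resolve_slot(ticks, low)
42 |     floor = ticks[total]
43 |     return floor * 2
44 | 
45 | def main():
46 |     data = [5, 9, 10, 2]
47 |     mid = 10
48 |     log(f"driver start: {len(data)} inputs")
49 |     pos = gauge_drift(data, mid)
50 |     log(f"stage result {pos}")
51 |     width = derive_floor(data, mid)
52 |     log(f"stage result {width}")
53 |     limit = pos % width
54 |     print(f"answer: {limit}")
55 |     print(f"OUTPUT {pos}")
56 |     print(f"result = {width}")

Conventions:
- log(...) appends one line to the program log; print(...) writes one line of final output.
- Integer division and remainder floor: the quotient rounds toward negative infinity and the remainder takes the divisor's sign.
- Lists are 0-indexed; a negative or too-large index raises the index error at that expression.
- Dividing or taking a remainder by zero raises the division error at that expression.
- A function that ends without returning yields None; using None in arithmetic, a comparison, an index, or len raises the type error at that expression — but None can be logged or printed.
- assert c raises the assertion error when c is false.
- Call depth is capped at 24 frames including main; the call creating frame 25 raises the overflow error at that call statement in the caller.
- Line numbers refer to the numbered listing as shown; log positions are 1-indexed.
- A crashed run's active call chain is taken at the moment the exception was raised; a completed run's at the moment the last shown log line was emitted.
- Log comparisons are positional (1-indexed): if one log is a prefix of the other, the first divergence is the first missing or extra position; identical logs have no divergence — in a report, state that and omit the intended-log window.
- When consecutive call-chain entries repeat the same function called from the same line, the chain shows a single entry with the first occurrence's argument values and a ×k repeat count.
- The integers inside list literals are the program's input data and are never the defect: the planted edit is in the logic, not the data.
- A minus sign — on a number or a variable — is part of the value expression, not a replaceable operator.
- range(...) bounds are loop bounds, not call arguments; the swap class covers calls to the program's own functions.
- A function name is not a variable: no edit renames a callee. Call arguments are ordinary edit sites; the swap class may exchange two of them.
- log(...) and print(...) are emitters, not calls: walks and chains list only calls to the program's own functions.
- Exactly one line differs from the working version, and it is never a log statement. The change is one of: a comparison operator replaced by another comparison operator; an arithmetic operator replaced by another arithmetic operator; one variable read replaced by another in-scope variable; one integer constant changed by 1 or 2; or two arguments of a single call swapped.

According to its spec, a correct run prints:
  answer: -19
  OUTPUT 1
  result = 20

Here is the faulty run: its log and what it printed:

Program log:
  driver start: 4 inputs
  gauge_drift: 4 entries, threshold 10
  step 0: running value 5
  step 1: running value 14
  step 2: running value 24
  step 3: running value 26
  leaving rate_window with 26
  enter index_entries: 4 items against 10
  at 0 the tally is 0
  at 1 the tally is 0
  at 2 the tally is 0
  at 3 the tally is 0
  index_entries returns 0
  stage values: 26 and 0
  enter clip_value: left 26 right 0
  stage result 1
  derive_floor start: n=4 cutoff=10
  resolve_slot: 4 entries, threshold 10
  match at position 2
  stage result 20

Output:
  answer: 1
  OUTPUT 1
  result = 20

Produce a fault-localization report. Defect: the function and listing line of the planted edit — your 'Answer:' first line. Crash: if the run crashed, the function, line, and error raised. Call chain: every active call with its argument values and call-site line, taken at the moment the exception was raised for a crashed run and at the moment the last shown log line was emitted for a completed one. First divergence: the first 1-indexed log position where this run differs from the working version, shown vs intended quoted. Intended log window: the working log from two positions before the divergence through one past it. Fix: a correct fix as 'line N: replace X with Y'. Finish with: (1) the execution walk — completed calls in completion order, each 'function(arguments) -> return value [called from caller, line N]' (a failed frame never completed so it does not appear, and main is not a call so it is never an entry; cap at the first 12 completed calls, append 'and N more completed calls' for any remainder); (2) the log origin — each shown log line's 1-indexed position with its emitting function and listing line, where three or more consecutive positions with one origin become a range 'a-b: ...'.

Answer: the defect is in main at line 53.
Key fact: No log line changed; the fault shows up purely in the output.
Call chain: main.
First divergence: there is none — every log position agrees.
Execution walk:
  rate_window([5, 9, 10, 2]) -> 26  [called from gauge_drift, line 27]
  index_entries([5, 9, 10, 2], 10) -> 0  [called from gauge_drift, line 28]
  clip_value(26, 0) -> 1  [called from gauge_drift, line 30]
  gauge_drift([5, 9, 10, 2], 10) -> 1  [called from main, line 49]
  resolve_slot([5, 9, 10, 2], 10) -> 2  [called from derive_floor, line 41]
  derive_floor([5, 9, 10, 2], 10) -> 20  [called from main, line 51]
Log origins:
  1: emitted by main (line 48)
  2: emitted by gauge_drift (line 26)
  3-6: emitted by rate_window (line 5)
  7: emitted by rate_window (line 6)
  8: emitted by index_entries (line 10)
  9-12: emitted by index_entries (line 15)
  13: emitted by index_entries (line 16)
  14: emitted by gauge_drift (line 29)
  15: emitted by clip_value (line 20)
  16: emitted by main (line 50)
  17: emitted by derive_floor (line 40)
  18: emitted by resolve_slot (line 33)
  19: emitted by resolve_slot (line 36)
  20: emitted by main (line 52)
A correct fix: line 53: replace `%` with `-`.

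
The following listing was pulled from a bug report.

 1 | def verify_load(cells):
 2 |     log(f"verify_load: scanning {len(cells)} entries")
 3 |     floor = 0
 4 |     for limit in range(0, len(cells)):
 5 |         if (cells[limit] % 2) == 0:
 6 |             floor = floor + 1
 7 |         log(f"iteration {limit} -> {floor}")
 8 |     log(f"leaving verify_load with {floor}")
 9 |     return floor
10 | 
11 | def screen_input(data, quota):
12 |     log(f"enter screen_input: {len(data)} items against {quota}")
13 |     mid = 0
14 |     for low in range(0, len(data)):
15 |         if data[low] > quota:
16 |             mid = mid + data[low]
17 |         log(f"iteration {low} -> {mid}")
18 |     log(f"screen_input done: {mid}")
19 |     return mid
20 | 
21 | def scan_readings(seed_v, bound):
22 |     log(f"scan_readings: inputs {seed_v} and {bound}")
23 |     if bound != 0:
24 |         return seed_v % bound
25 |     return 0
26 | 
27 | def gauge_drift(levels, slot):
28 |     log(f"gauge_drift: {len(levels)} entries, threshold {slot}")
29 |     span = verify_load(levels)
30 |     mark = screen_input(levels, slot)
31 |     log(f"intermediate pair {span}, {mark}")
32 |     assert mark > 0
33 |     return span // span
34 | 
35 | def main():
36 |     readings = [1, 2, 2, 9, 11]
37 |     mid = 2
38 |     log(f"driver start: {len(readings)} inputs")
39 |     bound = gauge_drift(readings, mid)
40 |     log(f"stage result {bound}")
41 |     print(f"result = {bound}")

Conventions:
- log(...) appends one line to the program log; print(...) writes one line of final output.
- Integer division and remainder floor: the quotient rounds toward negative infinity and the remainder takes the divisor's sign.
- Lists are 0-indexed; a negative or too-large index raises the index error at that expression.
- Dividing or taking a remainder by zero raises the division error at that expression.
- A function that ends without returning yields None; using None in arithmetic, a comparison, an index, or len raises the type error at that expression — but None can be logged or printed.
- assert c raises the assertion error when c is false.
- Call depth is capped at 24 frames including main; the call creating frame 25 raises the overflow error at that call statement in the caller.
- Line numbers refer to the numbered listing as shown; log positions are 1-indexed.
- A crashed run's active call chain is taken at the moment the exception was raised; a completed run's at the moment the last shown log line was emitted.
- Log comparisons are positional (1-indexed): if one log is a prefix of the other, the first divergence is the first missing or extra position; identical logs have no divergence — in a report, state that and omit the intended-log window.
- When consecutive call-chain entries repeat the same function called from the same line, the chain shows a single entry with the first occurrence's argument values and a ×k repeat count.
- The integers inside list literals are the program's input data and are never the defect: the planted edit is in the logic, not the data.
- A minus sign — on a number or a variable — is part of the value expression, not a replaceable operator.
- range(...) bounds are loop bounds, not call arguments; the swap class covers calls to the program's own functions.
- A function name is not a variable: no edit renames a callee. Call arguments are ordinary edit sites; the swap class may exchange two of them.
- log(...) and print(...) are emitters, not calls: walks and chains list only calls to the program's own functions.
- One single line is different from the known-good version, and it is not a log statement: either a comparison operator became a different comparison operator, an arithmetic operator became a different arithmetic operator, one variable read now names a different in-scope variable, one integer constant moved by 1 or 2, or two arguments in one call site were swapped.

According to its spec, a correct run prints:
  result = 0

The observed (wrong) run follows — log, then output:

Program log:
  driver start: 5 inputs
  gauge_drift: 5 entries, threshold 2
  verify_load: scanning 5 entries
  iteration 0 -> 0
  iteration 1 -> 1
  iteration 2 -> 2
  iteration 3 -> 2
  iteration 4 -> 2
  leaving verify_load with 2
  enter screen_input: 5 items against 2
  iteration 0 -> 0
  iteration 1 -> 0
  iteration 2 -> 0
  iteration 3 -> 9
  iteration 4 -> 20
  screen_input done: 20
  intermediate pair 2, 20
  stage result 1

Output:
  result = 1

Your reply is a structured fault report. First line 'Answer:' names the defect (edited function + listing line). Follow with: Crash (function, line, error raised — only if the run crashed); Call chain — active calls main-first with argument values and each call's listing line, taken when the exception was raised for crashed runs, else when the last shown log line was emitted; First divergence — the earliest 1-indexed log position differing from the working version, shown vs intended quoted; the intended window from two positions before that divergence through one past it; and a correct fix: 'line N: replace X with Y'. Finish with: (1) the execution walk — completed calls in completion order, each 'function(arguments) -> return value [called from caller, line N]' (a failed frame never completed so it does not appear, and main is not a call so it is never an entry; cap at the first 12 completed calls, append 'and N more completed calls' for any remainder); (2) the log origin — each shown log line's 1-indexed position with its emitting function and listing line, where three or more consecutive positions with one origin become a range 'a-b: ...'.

Answer: the defect is in gauge_drift at line 33.
The tell: Everything matches until log position 18, which reads 'stage result 1' in place of 'stage result 0'.
Call chain: main.
First divergence: position 18 — shown 'stage result 1', intended 'stage result 0'.
Intended log window:
  16: screen_input done: 20
  17: intermediate pair 2, 20
  18: stage result 0
Execution walk:
  verify_load([1, 2, 2, 9, 11]) -> 2  [called from gauge_drift, line 29]
  screen_input([1, 2, 2, 9, 11], 2) -> 20  [called from gauge_drift, line 30]
  gauge_drift([1, 2, 2, 9, 11], 2) -> 1  [called from main, line 39]
Log line origins:
  1: from main, line 38
  2: from gauge_drift, line 28
  3: from verify_load, line 2
  4-8: from verify_load, line 7
  9: from verify_load, line 8
  10: from screen_input, line 12
  11-15: from screen_input, line 17
  16: from screen_input, line 18
  17: from gauge_drift, line 31
  18: from main, line 40
A correct fix: line 33: replace `span // span` with `span // mark`.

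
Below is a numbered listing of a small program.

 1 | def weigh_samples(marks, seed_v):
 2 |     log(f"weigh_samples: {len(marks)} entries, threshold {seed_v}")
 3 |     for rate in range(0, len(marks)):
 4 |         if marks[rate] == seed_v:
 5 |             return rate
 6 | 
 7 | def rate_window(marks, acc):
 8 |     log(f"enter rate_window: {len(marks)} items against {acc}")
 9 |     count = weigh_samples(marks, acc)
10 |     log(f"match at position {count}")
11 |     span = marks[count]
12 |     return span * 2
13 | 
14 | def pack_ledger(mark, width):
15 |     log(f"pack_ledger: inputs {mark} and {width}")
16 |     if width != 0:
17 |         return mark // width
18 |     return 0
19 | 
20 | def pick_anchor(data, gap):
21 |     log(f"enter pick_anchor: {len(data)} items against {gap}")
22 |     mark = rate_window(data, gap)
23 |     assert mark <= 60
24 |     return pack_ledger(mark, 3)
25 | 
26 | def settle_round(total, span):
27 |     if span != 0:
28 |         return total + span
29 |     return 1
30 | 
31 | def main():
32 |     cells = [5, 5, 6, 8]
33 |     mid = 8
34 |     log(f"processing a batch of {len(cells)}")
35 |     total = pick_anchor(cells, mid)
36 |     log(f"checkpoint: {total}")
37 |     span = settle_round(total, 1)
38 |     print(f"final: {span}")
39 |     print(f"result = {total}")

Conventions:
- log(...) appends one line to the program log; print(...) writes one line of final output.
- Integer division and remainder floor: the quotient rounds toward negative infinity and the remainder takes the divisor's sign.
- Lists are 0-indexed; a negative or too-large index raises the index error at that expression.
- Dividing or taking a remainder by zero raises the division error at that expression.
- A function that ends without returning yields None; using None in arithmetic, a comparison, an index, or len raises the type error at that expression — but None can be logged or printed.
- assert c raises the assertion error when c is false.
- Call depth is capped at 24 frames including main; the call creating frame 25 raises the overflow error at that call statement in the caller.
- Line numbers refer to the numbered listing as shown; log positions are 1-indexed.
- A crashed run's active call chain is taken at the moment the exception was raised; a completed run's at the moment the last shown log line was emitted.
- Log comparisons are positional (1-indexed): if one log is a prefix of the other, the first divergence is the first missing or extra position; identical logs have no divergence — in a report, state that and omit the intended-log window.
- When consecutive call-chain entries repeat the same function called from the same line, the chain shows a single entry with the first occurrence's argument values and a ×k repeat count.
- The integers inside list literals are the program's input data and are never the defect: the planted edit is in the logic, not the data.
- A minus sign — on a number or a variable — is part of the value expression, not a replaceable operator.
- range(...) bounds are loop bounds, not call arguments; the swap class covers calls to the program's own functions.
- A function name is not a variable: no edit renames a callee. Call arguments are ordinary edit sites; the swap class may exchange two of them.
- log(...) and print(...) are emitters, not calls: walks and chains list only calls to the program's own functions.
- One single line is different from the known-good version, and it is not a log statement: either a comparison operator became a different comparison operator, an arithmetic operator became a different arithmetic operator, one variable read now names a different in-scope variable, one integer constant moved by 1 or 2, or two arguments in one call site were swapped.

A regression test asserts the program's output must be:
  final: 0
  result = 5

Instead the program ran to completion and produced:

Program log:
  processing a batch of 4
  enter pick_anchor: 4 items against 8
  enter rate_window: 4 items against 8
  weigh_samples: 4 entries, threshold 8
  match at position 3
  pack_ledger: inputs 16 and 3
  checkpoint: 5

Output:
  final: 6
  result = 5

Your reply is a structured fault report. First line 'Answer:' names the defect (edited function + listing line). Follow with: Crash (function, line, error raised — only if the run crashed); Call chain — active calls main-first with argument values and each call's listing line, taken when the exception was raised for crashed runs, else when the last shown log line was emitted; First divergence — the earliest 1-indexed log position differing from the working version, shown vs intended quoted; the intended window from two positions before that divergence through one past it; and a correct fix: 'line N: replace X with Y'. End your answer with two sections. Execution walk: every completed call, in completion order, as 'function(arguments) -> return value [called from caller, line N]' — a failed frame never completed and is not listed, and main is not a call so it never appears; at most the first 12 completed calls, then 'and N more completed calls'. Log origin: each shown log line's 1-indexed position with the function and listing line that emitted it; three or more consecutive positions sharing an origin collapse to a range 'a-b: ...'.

Answer: the defect is in settle_round at line 28.
Key fact: Nothing in the log betrays the bug — only the output does.
Call chain: main.
First divergence: none; the two logs match at every position.
Execution walk:
  weigh_samples([5, 5, 6, 8], 8) -> 3  [called from rate_window, line 9]
  rate_window([5, 5, 6, 8], 8) -> 16  [called from pick_anchor, line 22]
  pack_ledger(16, 3) -> 5  [called from pick_anchor, line 24]
  pick_anchor([5, 5, 6, 8], 8) -> 5  [called from main, line 35]
  settle_round(5, 1) -> 6  [called from main, line 37]
Origin of each log line:
  1: emitted by main (line 34)
  2: emitted by pick_anchor (line 21)
  3: emitted by rate_window (line 8)
  4: emitted by weigh_samples (line 2)
  5: emitted by rate_window (line 10)
  6: emitted by pack_ledger (line 15)
  7: emitted by main (line 36)
A correct fix: line 28: replace `+` with `%`.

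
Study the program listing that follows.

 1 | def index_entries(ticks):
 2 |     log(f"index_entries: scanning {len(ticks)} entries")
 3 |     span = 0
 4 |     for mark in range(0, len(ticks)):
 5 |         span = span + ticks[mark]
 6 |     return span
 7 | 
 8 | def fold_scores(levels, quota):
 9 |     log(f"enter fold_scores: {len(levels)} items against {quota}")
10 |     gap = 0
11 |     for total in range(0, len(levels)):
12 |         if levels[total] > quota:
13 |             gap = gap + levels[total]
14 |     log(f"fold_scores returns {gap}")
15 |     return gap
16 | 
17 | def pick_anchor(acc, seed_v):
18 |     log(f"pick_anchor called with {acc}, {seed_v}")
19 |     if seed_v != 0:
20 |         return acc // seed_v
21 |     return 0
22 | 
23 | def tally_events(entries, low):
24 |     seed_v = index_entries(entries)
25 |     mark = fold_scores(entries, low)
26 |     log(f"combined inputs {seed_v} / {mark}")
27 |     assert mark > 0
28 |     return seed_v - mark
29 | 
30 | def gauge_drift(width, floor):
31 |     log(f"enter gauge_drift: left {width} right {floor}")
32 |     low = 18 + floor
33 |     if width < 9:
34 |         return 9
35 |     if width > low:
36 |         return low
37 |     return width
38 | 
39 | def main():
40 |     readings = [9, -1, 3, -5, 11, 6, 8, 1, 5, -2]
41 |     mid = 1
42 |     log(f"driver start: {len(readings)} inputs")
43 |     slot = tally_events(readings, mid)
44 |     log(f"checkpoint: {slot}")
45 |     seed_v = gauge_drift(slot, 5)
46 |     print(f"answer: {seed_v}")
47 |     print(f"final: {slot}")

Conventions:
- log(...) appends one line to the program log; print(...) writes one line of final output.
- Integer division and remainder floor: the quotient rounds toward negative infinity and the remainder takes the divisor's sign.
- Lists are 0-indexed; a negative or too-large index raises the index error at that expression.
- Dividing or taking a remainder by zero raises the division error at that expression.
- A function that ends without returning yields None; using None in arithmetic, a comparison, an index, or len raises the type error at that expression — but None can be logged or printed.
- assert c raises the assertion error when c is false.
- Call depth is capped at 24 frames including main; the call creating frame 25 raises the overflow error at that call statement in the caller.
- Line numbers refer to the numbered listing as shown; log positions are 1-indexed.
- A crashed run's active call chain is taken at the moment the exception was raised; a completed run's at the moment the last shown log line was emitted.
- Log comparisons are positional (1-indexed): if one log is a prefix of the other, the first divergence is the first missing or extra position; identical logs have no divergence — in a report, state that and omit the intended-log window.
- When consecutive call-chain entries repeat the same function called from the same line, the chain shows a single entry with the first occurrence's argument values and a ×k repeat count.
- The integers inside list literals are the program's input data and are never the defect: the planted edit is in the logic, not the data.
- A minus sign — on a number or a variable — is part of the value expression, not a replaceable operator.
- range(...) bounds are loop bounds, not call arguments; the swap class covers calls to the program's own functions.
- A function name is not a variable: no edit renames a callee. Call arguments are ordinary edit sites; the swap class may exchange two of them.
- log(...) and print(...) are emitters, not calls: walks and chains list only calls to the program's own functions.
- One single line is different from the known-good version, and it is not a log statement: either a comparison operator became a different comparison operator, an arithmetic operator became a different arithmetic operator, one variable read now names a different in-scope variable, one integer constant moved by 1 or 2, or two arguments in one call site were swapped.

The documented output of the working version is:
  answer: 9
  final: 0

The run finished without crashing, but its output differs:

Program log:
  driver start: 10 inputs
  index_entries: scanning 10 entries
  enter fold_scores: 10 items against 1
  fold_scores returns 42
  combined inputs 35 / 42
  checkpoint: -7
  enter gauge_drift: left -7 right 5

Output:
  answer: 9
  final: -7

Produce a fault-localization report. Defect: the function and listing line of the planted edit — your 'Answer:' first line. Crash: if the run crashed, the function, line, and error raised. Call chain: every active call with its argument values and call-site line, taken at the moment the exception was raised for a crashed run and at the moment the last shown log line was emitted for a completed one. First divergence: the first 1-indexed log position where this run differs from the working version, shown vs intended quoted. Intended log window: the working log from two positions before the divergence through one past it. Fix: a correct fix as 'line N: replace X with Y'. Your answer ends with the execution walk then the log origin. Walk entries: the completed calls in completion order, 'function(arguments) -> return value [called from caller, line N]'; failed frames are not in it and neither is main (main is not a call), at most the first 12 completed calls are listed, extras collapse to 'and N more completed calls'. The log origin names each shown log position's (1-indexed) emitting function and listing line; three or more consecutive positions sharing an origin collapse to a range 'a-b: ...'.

Answer: the defect is in tally_events at line 28.
Key fact: The earliest visible damage is log position 6 — 'checkpoint: -7' rather than the intended 'checkpoint: 0'.
Call chain: main -> gauge_drift(-7, 5) (called at line 45).
First divergence: position 6; shown 'checkpoint: -7' vs intended 'checkpoint: 0'.
Intended log window:
  4: fold_scores returns 42
  5: combined inputs 35 / 42
  6: checkpoint: 0
  7: enter gauge_drift: left 0 right 5
Execution walk:
  index_entries([9, -1, 3, -5, 11, 6, 8, 1, 5, -2]) -> 35  [called from tally_events, line 24]
  fold_scores([9, -1, 3, -5, 11, 6, 8, 1, 5, -2], 1) -> 42  [called from tally_events, line 25]
  tally_events([9, -1, 3, -5, 11, 6, 8, 1, 5, -2], 1) -> -7  [called from main, line 43]
  gauge_drift(-7, 5) -> 9  [called from main, line 45]
Log origins:
  1: logged in main at line 42
  2: logged in index_entries at line 2
  3: logged in fold_scores at line 9
  4: logged in fold_scores at line 14
  5: logged in tally_events at line 26
  6: logged in main at line 44
  7: logged in gauge_drift at line 31
A correct fix: line 28: replace `-` with `//`.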